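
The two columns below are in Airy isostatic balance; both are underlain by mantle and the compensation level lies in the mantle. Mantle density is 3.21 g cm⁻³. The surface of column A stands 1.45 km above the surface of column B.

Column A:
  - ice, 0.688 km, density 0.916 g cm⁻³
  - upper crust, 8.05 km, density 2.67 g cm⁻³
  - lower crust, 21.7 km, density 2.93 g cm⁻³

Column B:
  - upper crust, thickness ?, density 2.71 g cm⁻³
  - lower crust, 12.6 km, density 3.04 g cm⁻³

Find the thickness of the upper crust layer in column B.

Take the compensation level at the base of the deeper column (depth z_c below the surface of column A) and equate Σ ρ_i t_i down to z_c; mantle fills any gap and the z_c terms cancel.
Column A: 0.688×0.916 + 8.05×2.67 + 21.7×2.93 + (z_c − 30.438)×3.21
Column B: 1.45×0 + x×2.71 + 12.6×3.04 + (z_c − 1.45 − 12.6 − x)×3.21
The z_c×3.21 term appears on both sides and cancels. Collect the known terms of each column as K = Σ(ρt)_known − 3.21 × (depth of known layers): K_A = 85.704708 − 3.21×30.438 = −12.001272; K_B = 38.304 − 3.21×(1.45 + 12.6) = −6.7965.
Balance: K_A = K_B − x×(3.21 − 2.71), so x = (K_B − K_A)/(3.21 − 2.71) = 5.20477/0.5 = 10.4 km.

10.4 km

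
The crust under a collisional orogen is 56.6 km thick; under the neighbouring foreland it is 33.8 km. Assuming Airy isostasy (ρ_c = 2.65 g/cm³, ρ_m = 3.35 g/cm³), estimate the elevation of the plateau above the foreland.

4.76 km

Excess crust Δ = 56.6 km − 33.8 km = 22.8 km, split between elevation h and root r with h + r = Δ.
Airy balance ρ_c h = (ρ_m − ρ_c) r gives r = h ρ_c/(ρ_m − ρ_c), so h (1 + ρ_c/(ρ_m − ρ_c)) = Δ, i.e. h = Δ (ρ_m − ρ_c)/ρ_m.
h = 22.8 km × 0.7/3.35 = 4.76 km.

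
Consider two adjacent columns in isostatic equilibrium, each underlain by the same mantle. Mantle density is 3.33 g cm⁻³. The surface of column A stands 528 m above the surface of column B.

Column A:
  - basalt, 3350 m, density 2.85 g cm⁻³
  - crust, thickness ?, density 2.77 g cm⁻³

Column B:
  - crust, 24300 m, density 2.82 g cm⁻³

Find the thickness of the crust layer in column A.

22400 m

Take the compensation level at the base of the deeper column (depth z_c below the surface of column A) and equate Σ ρ_i t_i down to z_c; mantle fills any gap and the z_c terms cancel.
Column A: 3350×2.85 + x×2.77 + (z_c − 3350 − x)×3.33
Column B: 528×0 + 24300×2.82 + (z_c − 528 − 24300)×3.33
The z_c×3.33 term appears on both sides and cancels. Collect the known terms of each column as K = Σ(ρt)_known − 3.33 × (depth of known layers): K_A = 9547.5 − 3.33×3350 = −1608; K_B = 68526 − 3.33×(528 + 24300) = −14151.24.
Balance: K_A − x×(3.33 − 2.77) = K_B, so x = (K_A − K_B)/(3.33 − 2.77) = 12543.2/0.56 = 22400 m.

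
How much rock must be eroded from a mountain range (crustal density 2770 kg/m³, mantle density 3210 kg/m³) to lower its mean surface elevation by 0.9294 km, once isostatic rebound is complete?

Net drop Δ = e − u = e − e ρ_c/ρ_m = e (ρ_m − ρ_c)/ρ_m.
e = Δ ρ_m/(ρ_m − ρ_c) = 0.9294 km × 3210/440 = 6.78 km.

6.78 km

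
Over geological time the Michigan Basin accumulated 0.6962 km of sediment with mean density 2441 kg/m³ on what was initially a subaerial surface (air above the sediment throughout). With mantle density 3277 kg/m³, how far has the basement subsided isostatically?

0.519 km

Subaerial load: s = t ρ_sed / ρ_m = 0.6962 km × 2441/3277 = 0.519 km.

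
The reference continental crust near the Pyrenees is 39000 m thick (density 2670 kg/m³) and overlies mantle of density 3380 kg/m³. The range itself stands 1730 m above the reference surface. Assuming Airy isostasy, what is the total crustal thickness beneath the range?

Root depth r = h ρ_c / (ρ_m − ρ_c) = 1730 m × 2670 / 710 = 6506 m.
Total thickness = T + h + r = 39000 m + 1730 m + 6506 m = 47200 m.

47200 m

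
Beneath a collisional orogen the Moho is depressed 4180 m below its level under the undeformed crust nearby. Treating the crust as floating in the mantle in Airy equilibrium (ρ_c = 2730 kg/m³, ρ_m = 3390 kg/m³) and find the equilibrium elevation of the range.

1010 m

By Archimedes' principle applied to the lithosphere: ρ_c h = (ρ_m − ρ_c) r.
h = r (ρ_m − ρ_c) / ρ_c = 4180 m × (3390 − 2730) / 2730 = 1010 m.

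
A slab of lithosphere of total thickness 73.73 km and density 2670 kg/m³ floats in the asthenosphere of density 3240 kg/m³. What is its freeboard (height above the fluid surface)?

13 km

Floating equilibrium: submerged depth d = t ρ_obj/ρ_fluid = 73.73 km × 2670/3240 = 60.76 km.
Freeboard = t − d = 73.73 km − 60.76 km = 13 km.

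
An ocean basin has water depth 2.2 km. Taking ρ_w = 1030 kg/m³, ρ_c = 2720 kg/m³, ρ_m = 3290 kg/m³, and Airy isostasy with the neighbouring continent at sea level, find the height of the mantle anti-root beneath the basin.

6.52 km

By Archimedes' principle applied to the lithosphere: replacing crust with seawater at the top is compensated by replacing crust with mantle at the base: d (ρ_c − ρ_w) = a (ρ_m − ρ_c).
a = d (ρ_c − ρ_w)/(ρ_m − ρ_c) = 2.2 km × 1690/570 = 6.52 km.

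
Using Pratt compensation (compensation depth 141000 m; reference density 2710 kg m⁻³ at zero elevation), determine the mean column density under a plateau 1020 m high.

Pratt balance: ρ_ref D = ρ (D + h).
ρ = ρ_ref D/(D + h) = 2710 × 141000 m/(141000 m + 1020 m) = 2690 kg m⁻³.

2690 kg m⁻³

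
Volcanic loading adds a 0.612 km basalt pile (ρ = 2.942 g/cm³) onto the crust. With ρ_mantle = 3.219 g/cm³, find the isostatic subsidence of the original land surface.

0.559 km

Subaerial loading: s = t ρ_load / ρ_m.
s = 0.612 km × 2.942/3.219 = 0.559 km.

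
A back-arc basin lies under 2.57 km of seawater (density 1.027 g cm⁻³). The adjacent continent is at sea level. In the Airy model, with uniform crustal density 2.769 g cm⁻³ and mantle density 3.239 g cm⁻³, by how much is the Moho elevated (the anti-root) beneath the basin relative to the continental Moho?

9.53 km

By Archimedes' principle applied to the lithosphere: replacing crust with seawater at the top is compensated by replacing crust with mantle at the base: d (ρ_c − ρ_w) = a (ρ_m − ρ_c).
a = d (ρ_c − ρ_w)/(ρ_m − ρ_c) = 2.57 km × 1.742/0.47 = 9.53 km.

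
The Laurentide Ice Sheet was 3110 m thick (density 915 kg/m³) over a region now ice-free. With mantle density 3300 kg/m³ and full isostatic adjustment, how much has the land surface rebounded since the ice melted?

Removing the load lets mantle flow back in; uplift u satisfies ρ_ice t = ρ_m u.
u = t ρ_ice/ρ_m = 3110 m × 915/3300 = 862 m.

862 m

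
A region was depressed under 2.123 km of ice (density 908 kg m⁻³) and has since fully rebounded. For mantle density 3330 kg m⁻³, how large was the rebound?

0.579 km

Removing the load lets mantle flow back in; uplift u satisfies ρ_ice t = ρ_m u.
u = t ρ_ice/ρ_m = 2.123 km × 908/3330 = 0.579 km.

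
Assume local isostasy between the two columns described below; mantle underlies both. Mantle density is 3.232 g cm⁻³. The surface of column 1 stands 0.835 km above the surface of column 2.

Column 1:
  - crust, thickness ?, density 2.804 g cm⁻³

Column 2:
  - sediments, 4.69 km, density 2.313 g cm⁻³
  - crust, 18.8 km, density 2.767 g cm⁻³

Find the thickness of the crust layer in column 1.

36.8 km

Take the compensation level at the base of the deeper column (depth z_c below the surface of column 1) and equate Σ ρ_i t_i down to z_c; mantle fills any gap and the z_c terms cancel.
Column 1: x×2.804 + (z_c − 0 − x)×3.232
Column 2: 0.835×0 + 4.69×2.313 + 18.8×2.767 + (z_c − 0.835 − 23.49)×3.232
The z_c×3.232 term appears on both sides and cancels. Collect the known terms of each column as K = Σ(ρt)_known − 3.232 × (depth of known layers): K_1 = 0 − 3.232×0 = 0; K_2 = 62.86757 − 3.232×(0.835 + 23.49) = −15.75083.
Balance: K_1 − x×(3.232 − 2.804) = K_2, so x = (K_1 − K_2)/(3.232 − 2.804) = 15.7508/0.428 = 36.8 km.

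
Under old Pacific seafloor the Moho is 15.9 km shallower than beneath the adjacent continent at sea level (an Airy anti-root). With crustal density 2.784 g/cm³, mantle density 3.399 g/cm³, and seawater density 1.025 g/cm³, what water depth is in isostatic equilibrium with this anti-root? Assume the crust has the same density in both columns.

Replacing a thickness d of crust by seawater at the top must be balanced by replacing crust with mantle at the base: d (ρ_c − ρ_w) = a (ρ_m − ρ_c).
d = a (ρ_m − ρ_c)/(ρ_c − ρ_w) = 15.9 km × 0.615/1.759 = 5.56 km.

5.56 km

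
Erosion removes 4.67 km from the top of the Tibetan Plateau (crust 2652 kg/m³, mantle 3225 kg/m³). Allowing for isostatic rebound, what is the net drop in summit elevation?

0.83 km

Rebound u = e ρ_c/ρ_m = 4.67 km × 2652/3225 = 3.84 km.
Net surface drop = e − u = 4.67 km − 3.84 km = e (ρ_m − ρ_c)/ρ_m = 0.83 km.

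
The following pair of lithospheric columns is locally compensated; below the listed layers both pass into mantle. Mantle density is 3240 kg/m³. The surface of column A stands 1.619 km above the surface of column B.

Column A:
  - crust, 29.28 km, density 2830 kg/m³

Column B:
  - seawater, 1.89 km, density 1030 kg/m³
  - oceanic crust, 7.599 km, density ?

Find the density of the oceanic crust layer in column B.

Take the compensation level at the base of the deeper column (depth z_c below the surface of column A) and equate Σ ρ_i t_i down to z_c; mantle fills any gap and the z_c terms cancel.
Column A: 29.28×2830 + (z_c − 29.28)×3240
Column B: 1.619×0 + 1.89×1030 + 7.599×ρ + (z_c − 1.619 − 9.489)×3240
The z_c×3240 term appears on both sides and cancels. Collect the known terms of each column as K = Σ(ρt)_known − 3240 × (depth of known layers): K_A = 82862.4 − 3240×29.28 = −12004.8; K_B = 1946.7 − 3240×(1.619 + 9.489) = −34043.22.
Balance: K_A = K_B + 7.599×ρ, so ρ = (K_A − K_B)/7.599 = 22038.4/7.599 = 2900 kg/m³.

2900 kg/m³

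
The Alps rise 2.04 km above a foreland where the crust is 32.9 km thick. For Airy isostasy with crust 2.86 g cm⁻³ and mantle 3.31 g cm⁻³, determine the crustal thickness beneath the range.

Root depth r = h ρ_c / (ρ_m − ρ_c) = 2.04 km × 2.86 / 0.45 = 12.97 km.
Total thickness = T + h + r = 32.9 km + 2.04 km + 12.97 km = 47.9 km.

47.9 km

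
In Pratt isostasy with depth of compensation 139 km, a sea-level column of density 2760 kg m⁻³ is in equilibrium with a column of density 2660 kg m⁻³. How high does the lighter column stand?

ρ_ref D = ρ (D + h) → h = D (ρ_ref − ρ)/ρ.
h = 139 km × (2760 − 2660)/2660 = 5.23 km.

5.23 km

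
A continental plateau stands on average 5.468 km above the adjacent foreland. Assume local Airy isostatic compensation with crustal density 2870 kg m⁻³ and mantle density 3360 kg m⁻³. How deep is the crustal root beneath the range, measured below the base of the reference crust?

32 km

In Airy isostatic equilibrium: the weight of the topography is balanced by the buoyancy of the root, ρ_c h = (ρ_m − ρ_c) r.
r = h · ρ_c / (ρ_m − ρ_c) = 5.468 km × 2870 / (3360 − 2870) = 32 km.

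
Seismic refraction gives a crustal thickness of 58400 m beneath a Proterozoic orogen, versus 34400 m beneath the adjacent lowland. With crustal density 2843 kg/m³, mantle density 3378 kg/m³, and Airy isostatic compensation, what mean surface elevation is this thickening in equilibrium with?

Excess crust Δ = 58400 m − 34400 m = 24000 m, split between elevation h and root r with h + r = Δ.
Airy balance ρ_c h = (ρ_m − ρ_c) r gives r = h ρ_c/(ρ_m − ρ_c), so h (1 + ρ_c/(ρ_m − ρ_c)) = Δ, i.e. h = Δ (ρ_m − ρ_c)/ρ_m.
h = 24000 m × 535/3378 = 3800 m.

3800 m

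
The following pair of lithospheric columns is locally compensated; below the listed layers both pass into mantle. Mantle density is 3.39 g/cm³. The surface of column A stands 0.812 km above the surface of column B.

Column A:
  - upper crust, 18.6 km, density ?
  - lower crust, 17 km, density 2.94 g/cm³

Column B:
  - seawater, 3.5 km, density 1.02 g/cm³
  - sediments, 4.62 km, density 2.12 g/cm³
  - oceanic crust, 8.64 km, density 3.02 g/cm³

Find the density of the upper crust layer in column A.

2.72 g/cm³

Take the compensation level at the base of the deeper column (depth z_c below the surface of column A) and equate Σ ρ_i t_i down to z_c; mantle fills any gap and the z_c terms cancel.
Column A: 18.6×ρ + 17×2.94 + (z_c − 35.6)×3.39
Column B: 0.812×0 + 3.5×1.02 + 4.62×2.12 + 8.64×3.02 + (z_c − 0.812 − 16.76)×3.39
The z_c×3.39 term appears on both sides and cancels. Collect the known terms of each column as K = Σ(ρt)_known − 3.39 × (depth of known layers): K_A = 49.98 − 3.39×35.6 = −70.704; K_B = 39.4572 − 3.39×(0.812 + 16.76) = −20.11188.
Balance: K_A + 18.6×ρ = K_B, so ρ = (K_B − K_A)/18.6 = 50.5921/18.6 = 2.72 g/cm³.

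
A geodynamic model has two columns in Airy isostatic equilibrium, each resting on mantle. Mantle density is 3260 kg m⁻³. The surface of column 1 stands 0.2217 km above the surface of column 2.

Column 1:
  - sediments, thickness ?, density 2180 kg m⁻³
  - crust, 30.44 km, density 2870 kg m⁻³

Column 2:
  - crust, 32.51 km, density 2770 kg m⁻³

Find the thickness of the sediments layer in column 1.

Take the compensation level at the base of the deeper column (depth z_c below the surface of column 1) and equate Σ ρ_i t_i down to z_c; mantle fills any gap and the z_c terms cancel.
Column 1: x×2180 + 30.44×2870 + (z_c − 30.44 − x)×3260
Column 2: 0.2217×0 + 32.51×2770 + (z_c − 0.2217 − 32.51)×3260
The z_c×3260 term appears on both sides and cancels. Collect the known terms of each column as K = Σ(ρt)_known − 3260 × (depth of known layers): K_1 = 87362.8 − 3260×30.44 = −11871.6; K_2 = 90052.7 − 3260×(0.2217 + 32.51) = −16652.642.
Balance: K_1 − x×(3260 − 2180) = K_2, so x = (K_1 − K_2)/(3260 − 2180) = 4781.04/1080 = 4.43 km.

4.43 km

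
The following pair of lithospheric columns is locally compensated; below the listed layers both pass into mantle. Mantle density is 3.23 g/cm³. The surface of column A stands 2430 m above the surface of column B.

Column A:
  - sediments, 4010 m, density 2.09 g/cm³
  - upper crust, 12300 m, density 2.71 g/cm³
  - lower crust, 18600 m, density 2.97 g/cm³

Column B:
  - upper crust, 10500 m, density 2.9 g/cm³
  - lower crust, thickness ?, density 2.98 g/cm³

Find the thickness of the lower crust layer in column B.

18000 m

Take the compensation level at the base of the deeper column (depth z_c below the surface of column A) and equate Σ ρ_i t_i down to z_c; mantle fills any gap and the z_c terms cancel.
Column A: 4010×2.09 + 12300×2.71 + 18600×2.97 + (z_c − 34910)×3.23
Column B: 2430×0 + 10500×2.9 + x×2.98 + (z_c − 2430 − 10500 − x)×3.23
The z_c×3.23 term appears on both sides and cancels. Collect the known terms of each column as K = Σ(ρt)_known − 3.23 × (depth of known layers): K_A = 96955.9 − 3.23×34910 = −15803.4; K_B = 30450 − 3.23×(2430 + 10500) = −11313.9.
Balance: K_A = K_B − x×(3.23 − 2.98), so x = (K_B − K_A)/(3.23 − 2.98) = 4489.5/0.25 = 18000 m.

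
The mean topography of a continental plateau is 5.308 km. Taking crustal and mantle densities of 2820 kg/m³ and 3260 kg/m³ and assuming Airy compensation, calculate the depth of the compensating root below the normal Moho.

Balancing pressure at the compensation depth: the weight of the topography is balanced by the buoyancy of the root, ρ_c h = (ρ_m − ρ_c) r.
r = h · ρ_c / (ρ_m − ρ_c) = 5.308 km × 2820 / (3260 − 2820) = 34 km.

34 km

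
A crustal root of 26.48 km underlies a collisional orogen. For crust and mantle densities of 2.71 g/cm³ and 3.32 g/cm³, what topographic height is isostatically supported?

By Archimedes' principle applied to the lithosphere: ρ_c h = (ρ_m − ρ_c) r.
h = r (ρ_m − ρ_c) / ρ_c = 26.48 km × (3.32 − 2.71) / 2.71 = 5.96 km.

5.96 km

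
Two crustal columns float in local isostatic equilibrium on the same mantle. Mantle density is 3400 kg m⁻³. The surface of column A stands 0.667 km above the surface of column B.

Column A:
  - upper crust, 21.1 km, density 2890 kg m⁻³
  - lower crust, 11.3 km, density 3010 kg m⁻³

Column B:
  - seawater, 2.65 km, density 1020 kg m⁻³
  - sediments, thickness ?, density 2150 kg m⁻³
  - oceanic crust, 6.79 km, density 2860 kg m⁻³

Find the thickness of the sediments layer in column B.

Take the compensation level at the base of the deeper column (depth z_c below the surface of column A) and equate Σ ρ_i t_i down to z_c; mantle fills any gap and the z_c terms cancel.
Column A: 21.1×2890 + 11.3×3010 + (z_c − 32.4)×3400
Column B: 0.667×0 + 2.65×1020 + x×2150 + 6.79×2860 + (z_c − 0.667 − 9.44 − x)×3400
The z_c×3400 term appears on both sides and cancels. Collect the known terms of each column as K = Σ(ρt)_known − 3400 × (depth of known layers): K_A = 94992 − 3400×32.4 = −15168; K_B = 22122.4 − 3400×(0.667 + 9.44) = −12241.4.
Balance: K_A = K_B − x×(3400 − 2150), so x = (K_B − K_A)/(3400 − 2150) = 2926.6/1250 = 2.34 km.

2.34 km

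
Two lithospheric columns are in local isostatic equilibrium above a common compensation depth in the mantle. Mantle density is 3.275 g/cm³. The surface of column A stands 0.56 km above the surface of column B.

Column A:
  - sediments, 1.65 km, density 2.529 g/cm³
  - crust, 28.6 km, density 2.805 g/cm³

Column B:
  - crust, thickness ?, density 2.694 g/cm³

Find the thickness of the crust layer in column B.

Take the compensation level at the base of the deeper column (depth z_c below the surface of column A) and equate Σ ρ_i t_i down to z_c; mantle fills any gap and the z_c terms cancel.
Column A: 1.65×2.529 + 28.6×2.805 + (z_c − 30.25)×3.275
Column B: 0.56×0 + x×2.694 + (z_c − 0.56 − 0 − x)×3.275
The z_c×3.275 term appears on both sides and cancels. Collect the known terms of each column as K = Σ(ρt)_known − 3.275 × (depth of known layers): K_A = 84.39585 − 3.275×30.25 = −14.6729; K_B = 0 − 3.275×(0.56 + 0) = −1.834.
Balance: K_A = K_B − x×(3.275 − 2.694), so x = (K_B − K_A)/(3.275 − 2.694) = 12.8389/0.581 = 22.1 km.

22.1 km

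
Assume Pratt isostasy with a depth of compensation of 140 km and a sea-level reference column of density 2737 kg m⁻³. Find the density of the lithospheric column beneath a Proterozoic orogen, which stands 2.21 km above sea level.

Pratt balance: ρ_ref D = ρ (D + h).
ρ = ρ_ref D/(D + h) = 2737 × 140 km/(140 km + 2.21 km) = 2690 kg m⁻³.

2690 kg m⁻³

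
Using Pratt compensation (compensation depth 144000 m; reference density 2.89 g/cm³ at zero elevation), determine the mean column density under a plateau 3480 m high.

2.82 g/cm³

Pratt balance: ρ_ref D = ρ (D + h).
ρ = ρ_ref D/(D + h) = 2.89 × 144000 m/(144000 m + 3480 m) = 2.82 g/cm³.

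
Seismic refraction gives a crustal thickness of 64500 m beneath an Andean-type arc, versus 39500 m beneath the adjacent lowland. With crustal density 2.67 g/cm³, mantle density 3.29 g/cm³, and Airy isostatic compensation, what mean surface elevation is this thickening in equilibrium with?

Excess crust Δ = 64500 m − 39500 m = 25000 m, split between elevation h and root r with h + r = Δ.
Airy balance ρ_c h = (ρ_m − ρ_c) r gives r = h ρ_c/(ρ_m − ρ_c), so h (1 + ρ_c/(ρ_m − ρ_c)) = Δ, i.e. h = Δ (ρ_m − ρ_c)/ρ_m.
h = 25000 m × 0.62/3.29 = 4710 m.

4710 m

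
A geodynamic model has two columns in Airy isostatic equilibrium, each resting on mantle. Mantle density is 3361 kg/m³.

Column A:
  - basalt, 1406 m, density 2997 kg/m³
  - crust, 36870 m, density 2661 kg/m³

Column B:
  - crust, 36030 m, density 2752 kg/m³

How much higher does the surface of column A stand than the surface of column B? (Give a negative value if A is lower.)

1300 m

For any compensation level in the mantle, the mantle terms cancel and isostasy reduces to e = (Σt_A − Σt_B) − (Σ(ρt)_A − Σ(ρt)_B) / ρ_m.
Σt_A = 38276 m; Σt_B = 36030 m; Σ(ρt)_A = 102324852; Σ(ρt)_B = 99154560 (in m·kg/m³).
e = (38276 − 36030) − (102324852 − 99154560) / 3361 = 1300 m.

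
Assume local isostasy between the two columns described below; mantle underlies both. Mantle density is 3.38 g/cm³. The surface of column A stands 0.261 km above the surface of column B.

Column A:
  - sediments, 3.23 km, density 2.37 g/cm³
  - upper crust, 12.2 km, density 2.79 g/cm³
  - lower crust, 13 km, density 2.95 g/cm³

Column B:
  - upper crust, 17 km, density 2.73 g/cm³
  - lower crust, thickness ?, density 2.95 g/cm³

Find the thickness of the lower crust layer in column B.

9.58 km

Take the compensation level at the base of the deeper column (depth z_c below the surface of column A) and equate Σ ρ_i t_i down to z_c; mantle fills any gap and the z_c terms cancel.
Column A: 3.23×2.37 + 12.2×2.79 + 13×2.95 + (z_c − 28.43)×3.38
Column B: 0.261×0 + 17×2.73 + x×2.95 + (z_c − 0.261 − 17 − x)×3.38
The z_c×3.38 term appears on both sides and cancels. Collect the known terms of each column as K = Σ(ρt)_known − 3.38 × (depth of known layers): K_A = 80.0431 − 3.38×28.43 = −16.0503; K_B = 46.41 − 3.38×(0.261 + 17) = −11.93218.
Balance: K_A = K_B − x×(3.38 − 2.95), so x = (K_B − K_A)/(3.38 − 2.95) = 4.11812/0.43 = 9.58 km.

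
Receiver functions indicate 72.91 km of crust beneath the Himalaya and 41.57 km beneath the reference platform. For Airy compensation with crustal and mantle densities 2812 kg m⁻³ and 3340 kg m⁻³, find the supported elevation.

Excess crust Δ = 72.91 km − 41.57 km = 31.34 km, split between elevation h and root r with h + r = Δ.
Airy balance ρ_c h = (ρ_m − ρ_c) r gives r = h ρ_c/(ρ_m − ρ_c), so h (1 + ρ_c/(ρ_m − ρ_c)) = Δ, i.e. h = Δ (ρ_m − ρ_c)/ρ_m.
h = 31.34 km × 528/3340 = 4.95 km.

4.95 km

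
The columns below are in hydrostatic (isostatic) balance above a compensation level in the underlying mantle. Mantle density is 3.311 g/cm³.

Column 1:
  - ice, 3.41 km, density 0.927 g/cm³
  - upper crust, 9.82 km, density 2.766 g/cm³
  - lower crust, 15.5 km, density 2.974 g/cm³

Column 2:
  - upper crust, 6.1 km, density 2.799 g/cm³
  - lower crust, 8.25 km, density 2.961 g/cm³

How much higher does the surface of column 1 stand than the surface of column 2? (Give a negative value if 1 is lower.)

3.83 km

For any compensation level in the mantle, the mantle terms cancel and isostasy reduces to e = (Σt_1 − Σt_2) − (Σ(ρt)_1 − Σ(ρt)_2) / ρ_m.
Σt_1 = 28.73 km; Σt_2 = 14.35 km; Σ(ρt)_1 = 76.42019; Σ(ρt)_2 = 41.50215 (in km·g/cm³).
e = (28.73 − 14.35) − (76.42019 − 41.50215) / 3.311 = 3.83 km.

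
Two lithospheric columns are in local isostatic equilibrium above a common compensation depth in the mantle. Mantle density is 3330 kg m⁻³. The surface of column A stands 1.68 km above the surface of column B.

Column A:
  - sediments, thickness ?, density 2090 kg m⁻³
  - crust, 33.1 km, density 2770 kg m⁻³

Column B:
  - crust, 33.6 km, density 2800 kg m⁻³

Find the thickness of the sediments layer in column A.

Take the compensation level at the base of the deeper column (depth z_c below the surface of column A) and equate Σ ρ_i t_i down to z_c; mantle fills any gap and the z_c terms cancel.
Column A: x×2090 + 33.1×2770 + (z_c − 33.1 − x)×3330
Column B: 1.68×0 + 33.6×2800 + (z_c − 1.68 − 33.6)×3330
The z_c×3330 term appears on both sides and cancels. Collect the known terms of each column as K = Σ(ρt)_known − 3330 × (depth of known layers): K_A = 91687 − 3330×33.1 = −18536; K_B = 94080 − 3330×(1.68 + 33.6) = −23402.4.
Balance: K_A − x×(3330 − 2090) = K_B, so x = (K_A − K_B)/(3330 − 2090) = 4866.4/1240 = 3.92 km.

3.92 km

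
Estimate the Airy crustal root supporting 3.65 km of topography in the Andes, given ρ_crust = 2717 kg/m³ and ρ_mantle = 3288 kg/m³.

Equating mass per unit area of the two columns: the weight of the topography is balanced by the buoyancy of the root, ρ_c h = (ρ_m − ρ_c) r.
r = h · ρ_c / (ρ_m − ρ_c) = 3.65 km × 2717 / (3288 − 2717) = 17.4 km.

17.4 km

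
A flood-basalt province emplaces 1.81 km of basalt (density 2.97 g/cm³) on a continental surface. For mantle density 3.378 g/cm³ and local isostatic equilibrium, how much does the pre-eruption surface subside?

1.59 km

Subaerial loading: s = t ρ_load / ρ_m.
s = 1.81 km × 2.97/3.378 = 1.59 km.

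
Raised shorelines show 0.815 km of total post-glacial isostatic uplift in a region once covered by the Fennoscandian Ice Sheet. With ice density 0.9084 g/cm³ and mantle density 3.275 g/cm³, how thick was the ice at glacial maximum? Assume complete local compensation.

u = t ρ_ice/ρ_m → t = u ρ_m/ρ_ice = 0.815 km × 3.275/0.9084 = 2.94 km.

2.94 km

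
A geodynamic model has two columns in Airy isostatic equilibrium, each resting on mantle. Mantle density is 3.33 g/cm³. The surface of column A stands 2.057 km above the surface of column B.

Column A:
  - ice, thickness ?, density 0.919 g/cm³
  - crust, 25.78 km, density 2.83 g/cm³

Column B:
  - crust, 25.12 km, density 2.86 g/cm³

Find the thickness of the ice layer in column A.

2.39 km

Take the compensation level at the base of the deeper column (depth z_c below the surface of column A) and equate Σ ρ_i t_i down to z_c; mantle fills any gap and the z_c terms cancel.
Column A: x×0.919 + 25.78×2.83 + (z_c − 25.78 − x)×3.33
Column B: 2.057×0 + 25.12×2.86 + (z_c − 2.057 − 25.12)×3.33
The z_c×3.33 term appears on both sides and cancels. Collect the known terms of each column as K = Σ(ρt)_known − 3.33 × (depth of known layers): K_A = 72.9574 − 3.33×25.78 = −12.89; K_B = 71.8432 − 3.33×(2.057 + 25.12) = −18.65621.
Balance: K_A − x×(3.33 − 0.919) = K_B, so x = (K_A − K_B)/(3.33 − 0.919) = 5.76621/2.411 = 2.39 km.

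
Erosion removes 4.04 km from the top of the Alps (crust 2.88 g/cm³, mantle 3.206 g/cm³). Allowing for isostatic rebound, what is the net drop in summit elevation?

0.411 km

Rebound u = e ρ_c/ρ_m = 4.04 km × 2.88/3.206 = 3.629 km.
Net surface drop = e − u = 4.04 km − 3.629 km = e (ρ_m − ρ_c)/ρ_m = 0.411 km.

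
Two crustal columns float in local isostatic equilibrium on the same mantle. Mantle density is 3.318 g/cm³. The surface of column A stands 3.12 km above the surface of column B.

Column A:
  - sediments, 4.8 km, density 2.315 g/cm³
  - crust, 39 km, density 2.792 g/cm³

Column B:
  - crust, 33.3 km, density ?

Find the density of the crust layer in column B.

Take the compensation level at the base of the deeper column (depth z_c below the surface of column A) and equate Σ ρ_i t_i down to z_c; mantle fills any gap and the z_c terms cancel.
Column A: 4.8×2.315 + 39×2.792 + (z_c − 43.8)×3.318
Column B: 3.12×0 + 33.3×ρ + (z_c − 3.12 − 33.3)×3.318
The z_c×3.318 term appears on both sides and cancels. Collect the known terms of each column as K = Σ(ρt)_known − 3.318 × (depth of known layers): K_A = 120 − 3.318×43.8 = −25.3284; K_B = 0 − 3.318×(3.12 + 33.3) = −120.84156.
Balance: K_A = K_B + 33.3×ρ, so ρ = (K_A − K_B)/33.3 = 95.5132/33.3 = 2.87 g/cm³.

2.87 g/cm³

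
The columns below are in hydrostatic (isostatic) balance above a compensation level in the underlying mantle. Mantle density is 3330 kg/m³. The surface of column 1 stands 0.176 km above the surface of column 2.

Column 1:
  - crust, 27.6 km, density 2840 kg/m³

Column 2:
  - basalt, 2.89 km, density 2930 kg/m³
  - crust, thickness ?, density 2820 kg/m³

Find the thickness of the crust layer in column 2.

23.1 km

Take the compensation level at the base of the deeper column (depth z_c below the surface of column 1) and equate Σ ρ_i t_i down to z_c; mantle fills any gap and the z_c terms cancel.
Column 1: 27.6×2840 + (z_c − 27.6)×3330
Column 2: 0.176×0 + 2.89×2930 + x×2820 + (z_c − 0.176 − 2.89 − x)×3330
The z_c×3330 term appears on both sides and cancels. Collect the known terms of each column as K = Σ(ρt)_known − 3330 × (depth of known layers): K_1 = 78384 − 3330×27.6 = −13524; K_2 = 8467.7 − 3330×(0.176 + 2.89) = −1742.08.
Balance: K_1 = K_2 − x×(3330 − 2820), so x = (K_2 − K_1)/(3330 − 2820) = 11781.9/510 = 23.1 km.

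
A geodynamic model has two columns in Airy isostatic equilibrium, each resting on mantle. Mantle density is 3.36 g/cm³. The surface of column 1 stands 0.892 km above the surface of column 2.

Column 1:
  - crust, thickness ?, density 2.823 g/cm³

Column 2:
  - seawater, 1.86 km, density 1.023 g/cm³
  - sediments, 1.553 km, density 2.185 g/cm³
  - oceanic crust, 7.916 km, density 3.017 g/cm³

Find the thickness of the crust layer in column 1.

22.1 km

Take the compensation level at the base of the deeper column (depth z_c below the surface of column 1) and equate Σ ρ_i t_i down to z_c; mantle fills any gap and the z_c terms cancel.
Column 1: x×2.823 + (z_c − 0 − x)×3.36
Column 2: 0.892×0 + 1.86×1.023 + 1.553×2.185 + 7.916×3.017 + (z_c − 0.892 − 11.329)×3.36
The z_c×3.36 term appears on both sides and cancels. Collect the known terms of each column as K = Σ(ρt)_known − 3.36 × (depth of known layers): K_1 = 0 − 3.36×0 = 0; K_2 = 29.178657 − 3.36×(0.892 + 11.329) = −11.883903.
Balance: K_1 − x×(3.36 − 2.823) = K_2, so x = (K_1 − K_2)/(3.36 − 2.823) = 11.8839/0.537 = 22.1 km.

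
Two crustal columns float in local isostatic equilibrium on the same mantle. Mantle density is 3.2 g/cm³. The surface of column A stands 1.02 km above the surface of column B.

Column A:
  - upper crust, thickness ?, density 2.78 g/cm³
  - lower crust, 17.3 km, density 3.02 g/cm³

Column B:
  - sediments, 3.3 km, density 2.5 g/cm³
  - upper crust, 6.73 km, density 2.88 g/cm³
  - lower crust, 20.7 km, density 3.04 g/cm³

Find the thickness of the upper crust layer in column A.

Take the compensation level at the base of the deeper column (depth z_c below the surface of column A) and equate Σ ρ_i t_i down to z_c; mantle fills any gap and the z_c terms cancel.
Column A: x×2.78 + 17.3×3.02 + (z_c − 17.3 − x)×3.2
Column B: 1.02×0 + 3.3×2.5 + 6.73×2.88 + 20.7×3.04 + (z_c − 1.02 − 30.73)×3.2
The z_c×3.2 term appears on both sides and cancels. Collect the known terms of each column as K = Σ(ρt)_known − 3.2 × (depth of known layers): K_A = 52.246 − 3.2×17.3 = −3.114; K_B = 90.5604 − 3.2×(1.02 + 30.73) = −11.0396.
Balance: K_A − x×(3.2 − 2.78) = K_B, so x = (K_A − K_B)/(3.2 − 2.78) = 7.9256/0.42 = 18.9 km.

18.9 km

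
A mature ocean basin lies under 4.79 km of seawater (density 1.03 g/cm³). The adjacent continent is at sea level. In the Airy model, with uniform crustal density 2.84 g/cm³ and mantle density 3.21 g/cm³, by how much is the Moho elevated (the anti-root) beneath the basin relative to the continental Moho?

In Airy isostatic equilibrium: replacing crust with seawater at the top is compensated by replacing crust with mantle at the base: d (ρ_c − ρ_w) = a (ρ_m − ρ_c).
a = d (ρ_c − ρ_w)/(ρ_m − ρ_c) = 4.79 km × 1.81/0.37 = 23.4 km.

23.4 km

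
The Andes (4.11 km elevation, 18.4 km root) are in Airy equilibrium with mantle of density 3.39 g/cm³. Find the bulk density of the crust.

ρ_c h = (ρ_m − ρ_c) r → ρ_c (h + r) = ρ_m r → ρ_c = ρ_m r / (h + r).
ρ_c = 3.39 × 18.4 km / (4.11 km + 18.4 km) = 2.77 g/cm³.

2.77 g/cm³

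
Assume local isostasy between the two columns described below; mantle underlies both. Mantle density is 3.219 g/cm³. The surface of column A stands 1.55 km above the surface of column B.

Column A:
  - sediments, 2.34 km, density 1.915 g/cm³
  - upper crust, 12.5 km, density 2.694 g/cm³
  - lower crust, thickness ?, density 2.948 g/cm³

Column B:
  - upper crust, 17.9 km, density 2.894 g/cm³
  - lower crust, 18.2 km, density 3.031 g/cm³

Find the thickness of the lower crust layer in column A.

Take the compensation level at the base of the deeper column (depth z_c below the surface of column A) and equate Σ ρ_i t_i down to z_c; mantle fills any gap and the z_c terms cancel.
Column A: 2.34×1.915 + 12.5×2.694 + x×2.948 + (z_c − 14.84 − x)×3.219
Column B: 1.55×0 + 17.9×2.894 + 18.2×3.031 + (z_c − 1.55 − 36.1)×3.219
The z_c×3.219 term appears on both sides and cancels. Collect the known terms of each column as K = Σ(ρt)_known − 3.219 × (depth of known layers): K_A = 38.1561 − 3.219×14.84 = −9.61386; K_B = 106.9668 − 3.219×(1.55 + 36.1) = −14.22855.
Balance: K_A − x×(3.219 − 2.948) = K_B, so x = (K_A − K_B)/(3.219 − 2.948) = 4.61469/0.271 = 17 km.

17 km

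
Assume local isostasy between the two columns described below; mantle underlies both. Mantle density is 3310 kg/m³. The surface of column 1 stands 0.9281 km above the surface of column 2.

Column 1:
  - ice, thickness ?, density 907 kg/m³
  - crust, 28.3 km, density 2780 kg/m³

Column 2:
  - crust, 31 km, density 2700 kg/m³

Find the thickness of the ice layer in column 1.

2.91 km

Take the compensation level at the base of the deeper column (depth z_c below the surface of column 1) and equate Σ ρ_i t_i down to z_c; mantle fills any gap and the z_c terms cancel.
Column 1: x×907 + 28.3×2780 + (z_c − 28.3 − x)×3310
Column 2: 0.9281×0 + 31×2700 + (z_c − 0.9281 − 31)×3310
The z_c×3310 term appears on both sides and cancels. Collect the known terms of each column as K = Σ(ρt)_known − 3310 × (depth of known layers): K_1 = 78674 − 3310×28.3 = −14999; K_2 = 83700 − 3310×(0.9281 + 31) = −21982.011.
Balance: K_1 − x×(3310 − 907) = K_2, so x = (K_1 − K_2)/(3310 − 907) = 6983.01/2403 = 2.91 km.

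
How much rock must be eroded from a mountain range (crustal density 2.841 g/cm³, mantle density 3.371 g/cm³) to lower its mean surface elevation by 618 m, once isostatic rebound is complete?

Net drop Δ = e − u = e − e ρ_c/ρ_m = e (ρ_m − ρ_c)/ρ_m.
e = Δ ρ_m/(ρ_m − ρ_c) = 618 m × 3.371/0.53 = 3930 m.

3930 m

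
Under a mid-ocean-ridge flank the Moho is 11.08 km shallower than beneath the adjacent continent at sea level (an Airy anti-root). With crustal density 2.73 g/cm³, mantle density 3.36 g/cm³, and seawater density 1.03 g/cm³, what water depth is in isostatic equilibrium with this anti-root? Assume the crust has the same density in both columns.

4.11 km

Replacing a thickness d of crust by seawater at the top must be balanced by replacing crust with mantle at the base: d (ρ_c − ρ_w) = a (ρ_m − ρ_c).
d = a (ρ_m − ρ_c)/(ρ_c − ρ_w) = 11.08 km × 0.63/1.7 = 4.11 km.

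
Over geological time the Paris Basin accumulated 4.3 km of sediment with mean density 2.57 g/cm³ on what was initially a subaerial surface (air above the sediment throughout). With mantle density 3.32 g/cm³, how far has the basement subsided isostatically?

Subaerial load: s = t ρ_sed / ρ_m = 4.3 km × 2.57/3.32 = 3.33 km.

3.33 km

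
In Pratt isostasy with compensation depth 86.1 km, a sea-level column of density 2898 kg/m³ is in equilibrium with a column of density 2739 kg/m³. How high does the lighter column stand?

5 km

ρ_ref D = ρ (D + h) → h = D (ρ_ref − ρ)/ρ.
h = 86.1 km × (2898 − 2739)/2739 = 5 km.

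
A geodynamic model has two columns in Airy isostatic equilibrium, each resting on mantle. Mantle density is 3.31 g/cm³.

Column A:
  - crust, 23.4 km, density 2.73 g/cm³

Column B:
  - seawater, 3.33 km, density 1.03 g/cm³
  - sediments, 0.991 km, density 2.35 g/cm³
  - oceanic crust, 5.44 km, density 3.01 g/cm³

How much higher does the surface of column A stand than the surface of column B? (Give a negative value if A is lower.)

1.03 km

For any compensation level in the mantle, the mantle terms cancel and isostasy reduces to e = (Σt_A − Σt_B) − (Σ(ρt)_A − Σ(ρt)_B) / ρ_m.
Σt_A = 23.4 km; Σt_B = 9.761 km; Σ(ρt)_A = 63.882; Σ(ρt)_B = 22.13315 (in km·g/cm³).
e = (23.4 − 9.761) − (63.882 − 22.13315) / 3.31 = 1.03 km.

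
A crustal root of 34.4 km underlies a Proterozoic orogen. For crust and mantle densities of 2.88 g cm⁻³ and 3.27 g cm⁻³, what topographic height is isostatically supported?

4.66 km

Equating mass per unit area of the two columns: ρ_c h = (ρ_m − ρ_c) r.
h = r (ρ_m − ρ_c) / ρ_c = 34.4 km × (3.27 − 2.88) / 2.88 = 4.66 km.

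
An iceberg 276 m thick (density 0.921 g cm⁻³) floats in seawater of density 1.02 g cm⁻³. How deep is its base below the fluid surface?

Draft d = t ρ_obj/ρ_fluid = 276 m × 0.921/1.02 = 249 m.

249 m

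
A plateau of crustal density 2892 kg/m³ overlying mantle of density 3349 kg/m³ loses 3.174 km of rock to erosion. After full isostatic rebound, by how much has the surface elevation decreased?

0.433 km

Rebound u = e ρ_c/ρ_m = 3.174 km × 2892/3349 = 2.741 km.
Net surface drop = e − u = 3.174 km − 2.741 km = e (ρ_m − ρ_c)/ρ_m = 0.433 km.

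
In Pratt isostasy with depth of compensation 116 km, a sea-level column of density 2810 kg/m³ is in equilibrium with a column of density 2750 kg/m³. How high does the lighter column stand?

ρ_ref D = ρ (D + h) → h = D (ρ_ref − ρ)/ρ.
h = 116 km × (2810 − 2750)/2750 = 2.53 km.

2.53 km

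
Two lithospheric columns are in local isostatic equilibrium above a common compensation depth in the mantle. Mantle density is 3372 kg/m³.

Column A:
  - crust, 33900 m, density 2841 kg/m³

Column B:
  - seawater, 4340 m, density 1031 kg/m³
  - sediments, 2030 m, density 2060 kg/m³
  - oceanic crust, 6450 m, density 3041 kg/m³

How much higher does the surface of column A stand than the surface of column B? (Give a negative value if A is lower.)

For any compensation level in the mantle, the mantle terms cancel and isostasy reduces to e = (Σt_A − Σt_B) − (Σ(ρt)_A − Σ(ρt)_B) / ρ_m.
Σt_A = 33900 m; Σt_B = 12820 m; Σ(ρt)_A = 96309900; Σ(ρt)_B = 28270790 (in m·kg/m³).
e = (33900 − 12820) − (96309900 − 28270790) / 3372 = 902 m.

902 m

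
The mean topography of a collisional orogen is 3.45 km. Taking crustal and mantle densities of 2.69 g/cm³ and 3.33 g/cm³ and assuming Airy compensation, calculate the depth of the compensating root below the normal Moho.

14.5 km

In Airy isostatic equilibrium: the weight of the topography is balanced by the buoyancy of the root, ρ_c h = (ρ_m − ρ_c) r.
r = h · ρ_c / (ρ_m − ρ_c) = 3.45 km × 2.69 / (3.33 − 2.69) = 14.5 km.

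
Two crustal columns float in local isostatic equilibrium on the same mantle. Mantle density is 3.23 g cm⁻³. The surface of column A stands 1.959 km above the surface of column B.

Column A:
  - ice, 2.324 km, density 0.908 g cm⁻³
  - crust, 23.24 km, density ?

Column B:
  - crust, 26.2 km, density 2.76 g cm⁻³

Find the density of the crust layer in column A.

2.66 g cm⁻³

Take the compensation level at the base of the deeper column (depth z_c below the surface of column A) and equate Σ ρ_i t_i down to z_c; mantle fills any gap and the z_c terms cancel.
Column A: 2.324×0.908 + 23.24×ρ + (z_c − 25.564)×3.23
Column B: 1.959×0 + 26.2×2.76 + (z_c − 1.959 − 26.2)×3.23
The z_c×3.23 term appears on both sides and cancels. Collect the known terms of each column as K = Σ(ρt)_known − 3.23 × (depth of known layers): K_A = 2.110192 − 3.23×25.564 = −80.461528; K_B = 72.312 − 3.23×(1.959 + 26.2) = −18.64157.
Balance: K_A + 23.24×ρ = K_B, so ρ = (K_B − K_A)/23.24 = 61.82/23.24 = 2.66 g cm⁻³.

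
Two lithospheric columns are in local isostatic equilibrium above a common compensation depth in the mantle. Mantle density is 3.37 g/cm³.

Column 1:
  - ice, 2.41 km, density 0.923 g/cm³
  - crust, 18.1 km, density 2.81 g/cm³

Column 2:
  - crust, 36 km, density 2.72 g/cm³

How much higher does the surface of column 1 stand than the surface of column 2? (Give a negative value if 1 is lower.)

−2.19 km

For any compensation level in the mantle, the mantle terms cancel and isostasy reduces to e = (Σt_1 − Σt_2) − (Σ(ρt)_1 − Σ(ρt)_2) / ρ_m.
Σt_1 = 20.51 km; Σt_2 = 36 km; Σ(ρt)_1 = 53.08543; Σ(ρt)_2 = 97.92 (in km·g/cm³).
e = (20.51 − 36) − (53.08543 − 97.92) / 3.37 = −2.19 km.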